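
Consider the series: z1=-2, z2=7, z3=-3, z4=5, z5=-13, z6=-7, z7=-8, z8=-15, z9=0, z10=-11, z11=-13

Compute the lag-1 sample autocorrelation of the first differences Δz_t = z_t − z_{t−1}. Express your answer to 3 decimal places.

First differences Δz: 9, -10, 8, -18, 6, -1, -7, 15, -11, -2
Mean of differences = -1.1000
Numerator Σ(Δz_t−Δz̄)(Δz_{t+1}−Δz̄) = -690.0100
Denominator Σ(Δz_t−Δz̄)² = 992.9000
r_1(Δz) = -690.0100 / 992.9000 = -0.695

-0.695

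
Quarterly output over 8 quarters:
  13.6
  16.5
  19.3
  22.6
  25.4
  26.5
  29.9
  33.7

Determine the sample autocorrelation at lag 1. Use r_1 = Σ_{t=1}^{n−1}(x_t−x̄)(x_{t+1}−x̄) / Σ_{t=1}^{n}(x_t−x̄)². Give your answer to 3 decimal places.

0.591

Mean x̄ = (13.6 + 16.5 + 19.3 + 22.6 + 25.4 + 26.5 + 29.9 + 33.7)/8 = 23.4375
Deviations from mean: -9.8375, -6.9375, -4.1375, -0.8375, 1.9625, 3.0625, 6.4625, 10.2625
Σ(x_t−x̄)(x_{t+1}−x̄) = (68.2477) + (28.7039) + (3.4652) + (-1.6436) + (6.0102) + (19.7914) + (66.3214) = 190.8961
Denominator Σ(x_t−x̄)² = 323.0388
r_1 = 190.8961 / 323.0388 = 0.591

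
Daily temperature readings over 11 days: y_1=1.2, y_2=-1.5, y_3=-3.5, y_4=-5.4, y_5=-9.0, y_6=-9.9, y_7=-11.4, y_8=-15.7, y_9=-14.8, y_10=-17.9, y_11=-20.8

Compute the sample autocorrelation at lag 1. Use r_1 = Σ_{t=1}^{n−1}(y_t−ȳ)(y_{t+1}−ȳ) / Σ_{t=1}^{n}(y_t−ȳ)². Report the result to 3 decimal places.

0.689

Mean ȳ = (1.2 − 1.5 − 3.5 − 5.4 − 9.0 − 9.9 − 11.4 − 15.7 − 14.8 − 17.9 − 20.8)/11 = -9.8818
Numerator Σ_{t=1}^{10}(y_t−ȳ)(y_{t+1}−ȳ) = 343.3697
Denominator Σ(y_t−ȳ)² = 498.4964
r_1 = 343.3697 / 498.4964 = 0.689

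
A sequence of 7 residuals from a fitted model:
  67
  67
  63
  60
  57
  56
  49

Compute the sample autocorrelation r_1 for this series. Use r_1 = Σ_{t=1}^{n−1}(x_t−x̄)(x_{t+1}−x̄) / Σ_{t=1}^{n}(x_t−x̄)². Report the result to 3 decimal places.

Mean x̄ = (67 + 67 + 63 + 60 + 57 + 56 + 49)/7 = 59.8571
Deviations from mean: 7.1429, 7.1429, 3.1429, 0.1429, -2.8571, -3.8571, -10.8571
Numerator Σ_{t=1}^{6}(x_t−x̄)(x_{t+1}−x̄) = 126.4082
Denominator Σ(x_t−x̄)² = 252.8571
r_1 = 126.4082 / 252.8571 = 0.500

0.500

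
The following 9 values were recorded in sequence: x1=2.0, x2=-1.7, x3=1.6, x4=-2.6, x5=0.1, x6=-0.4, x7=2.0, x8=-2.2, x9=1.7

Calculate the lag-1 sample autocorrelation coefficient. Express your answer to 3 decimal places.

-0.689

Mean x̄ = (2.0 − 1.7 + 1.6 − 2.6 + 0.1 − 0.4 + 2.0 − 2.2 + 1.7)/9 = 0.0556
Numerator Σ_{t=1}^{8}(x_t−x̄)(x_{t+1}−x̄) = -19.3453
Denominator Σ(x_t−x̄)² = 28.0822
r_1 = -19.3453 / 28.0822 = -0.689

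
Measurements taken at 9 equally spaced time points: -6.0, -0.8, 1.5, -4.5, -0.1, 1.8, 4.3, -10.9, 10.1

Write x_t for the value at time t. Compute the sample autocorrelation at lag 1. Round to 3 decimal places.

Mean x̄ = (-6.0 − 0.8 + 1.5 − 4.5 − 0.1 + 1.8 + 4.3 − 10.9 + 10.1)/9 = -0.5111
Numerator Σ_{t=1}^{8}(x_t−x̄)(x_{t+1}−x̄) = -156.8079
Denominator Σ(x_t−x̄)² = 299.3489
r_1 = -156.8079 / 299.3489 = -0.524

-0.524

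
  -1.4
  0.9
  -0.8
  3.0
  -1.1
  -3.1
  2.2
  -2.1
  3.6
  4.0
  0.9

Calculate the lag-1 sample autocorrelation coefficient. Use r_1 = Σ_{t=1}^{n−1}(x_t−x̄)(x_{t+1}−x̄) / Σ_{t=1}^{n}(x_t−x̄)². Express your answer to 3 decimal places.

Mean x̄ = (-1.4 + 0.9 − 0.8 + 3.0 − 1.1 − 3.1 + 2.2 − 2.1 + 3.6 + 4.0 + 0.9)/11 = 0.5545
Numerator Σ_{t=1}^{10}(x_t−x̄)(x_{t+1}−x̄) = -9.2375
Denominator Σ(x_t−x̄)² = 58.8673
r_1 = -9.2375 / 58.8673 = -0.157

-0.157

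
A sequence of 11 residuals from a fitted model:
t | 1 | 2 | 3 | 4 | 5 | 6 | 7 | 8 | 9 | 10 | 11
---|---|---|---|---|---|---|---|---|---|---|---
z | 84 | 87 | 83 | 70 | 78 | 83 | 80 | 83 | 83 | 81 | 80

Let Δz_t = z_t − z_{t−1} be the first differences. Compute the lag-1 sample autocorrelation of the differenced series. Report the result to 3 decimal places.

-0.160

First differences Δz: 3, -4, -13, 8, 5, -3, 3, 0, -2, -1
Mean of differences = -0.4000
Numerator Σ(Δz_t−Δz̄)(Δz_{t+1}−Δz̄) = -48.5600
Denominator Σ(Δz_t−Δz̄)² = 304.4000
r_1(Δz) = -48.5600 / 304.4000 = -0.160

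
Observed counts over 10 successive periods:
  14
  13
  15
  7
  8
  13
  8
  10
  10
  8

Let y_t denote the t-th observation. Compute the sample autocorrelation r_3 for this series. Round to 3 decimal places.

0.109

Mean ȳ = (14 + 13 + 15 + 7 + 8 + 13 + 8 + 10 + 10 + 8)/10 = 10.6000
Σ(y_t−ȳ)(y_{t+3}−ȳ) = (-12.2400) + (-6.2400) + (10.5600) + (9.3600) + (1.5600) + (-1.4400) + (6.7600) = 8.3200
Denominator Σ(y_t−ȳ)² = 76.4000
r_3 = 8.3200 / 76.4000 = 0.109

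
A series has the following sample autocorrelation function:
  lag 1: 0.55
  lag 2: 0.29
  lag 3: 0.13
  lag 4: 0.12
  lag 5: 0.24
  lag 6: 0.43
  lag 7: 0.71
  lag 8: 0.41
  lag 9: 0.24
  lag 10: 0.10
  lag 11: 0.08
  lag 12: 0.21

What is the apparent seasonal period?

The largest autocorrelation is r_7 = 0.71; the remaining lags stay at or below 0.55. The elevated value at lag 1 (0.55), dropping to 0.29 at lag 2, reflects decaying short-term dependence rather than seasonality.
The dominant spike at lag 7 indicates a seasonal period of 7.

7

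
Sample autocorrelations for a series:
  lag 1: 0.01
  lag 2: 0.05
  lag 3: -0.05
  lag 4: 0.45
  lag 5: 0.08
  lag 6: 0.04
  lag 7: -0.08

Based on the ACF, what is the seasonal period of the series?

The largest autocorrelation is r_4 = 0.45; the remaining lags stay at or below 0.08.
The dominant spike at lag 4 indicates a seasonal period of 4.

4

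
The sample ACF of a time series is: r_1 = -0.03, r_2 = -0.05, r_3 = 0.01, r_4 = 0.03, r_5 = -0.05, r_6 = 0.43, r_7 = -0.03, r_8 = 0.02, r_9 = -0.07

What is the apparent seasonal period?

The largest autocorrelation is r_6 = 0.43; the remaining lags stay at or below 0.03.
The dominant spike at lag 6 indicates a seasonal period of 6.

6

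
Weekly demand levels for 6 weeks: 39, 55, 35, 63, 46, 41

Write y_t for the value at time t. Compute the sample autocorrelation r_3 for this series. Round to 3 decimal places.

-0.115

Mean ȳ = (39 + 55 + 35 + 63 + 46 + 41)/6 = 46.5000
Numerator Σ_{t=1}^{3}(y_t−ȳ)(y_{t+3}−ȳ) = -64.7500
Denominator Σ(y_t−ȳ)² = 563.5000
r_3 = -64.7500 / 563.5000 = -0.115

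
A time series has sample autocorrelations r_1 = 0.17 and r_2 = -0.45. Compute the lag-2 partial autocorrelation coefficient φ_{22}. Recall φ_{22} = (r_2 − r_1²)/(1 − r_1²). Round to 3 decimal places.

φ_{22} = (r_2 − r_1²) / (1 − r_1²)
r_1² = (0.17)² = 0.0289
Numerator = -0.45 − 0.0289 = -0.4789; denominator = 1 − 0.0289 = 0.9711
φ_{22} = -0.4789 / 0.9711 = -0.493

-0.493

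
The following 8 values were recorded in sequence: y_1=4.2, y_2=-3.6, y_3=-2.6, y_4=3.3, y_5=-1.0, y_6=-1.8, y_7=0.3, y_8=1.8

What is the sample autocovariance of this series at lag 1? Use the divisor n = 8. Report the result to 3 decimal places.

-1.930

Mean ȳ = (4.2 − 3.6 − 2.6 + 3.3 − 1.0 − 1.8 + 0.3 + 1.8)/8 = 0.0750
Σ_{t=1}^{7}(y_t−ȳ)(y_{t+1}−ȳ) = -15.4406
γ_1 = -15.4406 / 8 = -1.930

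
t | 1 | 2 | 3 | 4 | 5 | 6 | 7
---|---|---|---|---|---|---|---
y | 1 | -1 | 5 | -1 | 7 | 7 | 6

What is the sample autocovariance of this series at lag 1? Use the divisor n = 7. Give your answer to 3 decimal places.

Mean ȳ = (1 − 1 + 5 − 1 + 7 + 7 + 6)/7 = 3.4286
Deviations: -2.4286, -4.4286, 1.5714, -4.4286, 3.5714, 3.5714, 2.5714
Σ_{t=1}^{6}(y_t−ȳ)(y_{t+1}−ȳ) = 2.9592
γ_1 = 2.9592 / 7 = 0.423

0.423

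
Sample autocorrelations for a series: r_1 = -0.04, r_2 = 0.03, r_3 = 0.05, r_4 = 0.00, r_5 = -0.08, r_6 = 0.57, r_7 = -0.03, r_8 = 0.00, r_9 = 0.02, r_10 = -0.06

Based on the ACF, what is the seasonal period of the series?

6

The largest autocorrelation is r_6 = 0.57; the remaining lags stay at or below 0.05.
The dominant spike at lag 6 indicates a seasonal period of 6.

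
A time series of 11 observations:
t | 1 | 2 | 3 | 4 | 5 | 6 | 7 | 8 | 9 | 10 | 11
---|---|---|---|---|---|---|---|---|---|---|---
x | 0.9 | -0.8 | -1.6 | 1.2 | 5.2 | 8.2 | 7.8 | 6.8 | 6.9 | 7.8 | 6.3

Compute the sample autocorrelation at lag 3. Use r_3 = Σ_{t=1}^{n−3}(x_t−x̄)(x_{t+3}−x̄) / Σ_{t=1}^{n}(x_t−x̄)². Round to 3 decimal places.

Mean x̄ = (0.9 − 0.8 − 1.6 + 1.2 + 5.2 + 8.2 + 7.8 + 6.8 + 6.9 + 7.8 + 6.3)/11 = 4.4273
Numerator Σ_{t=1}^{8}(x_t−x̄)(x_{t+3}−x̄) = 0.7014
Denominator Σ(x_t−x̄)² = 139.3418
r_3 = 0.7014 / 139.3418 = 0.005

0.005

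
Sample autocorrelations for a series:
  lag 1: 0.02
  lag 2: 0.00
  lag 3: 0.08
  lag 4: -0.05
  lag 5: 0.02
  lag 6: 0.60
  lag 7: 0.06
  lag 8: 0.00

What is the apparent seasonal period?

The largest autocorrelation is r_6 = 0.60; the remaining lags stay at or below 0.08.
The dominant spike at lag 6 indicates a seasonal period of 6.

6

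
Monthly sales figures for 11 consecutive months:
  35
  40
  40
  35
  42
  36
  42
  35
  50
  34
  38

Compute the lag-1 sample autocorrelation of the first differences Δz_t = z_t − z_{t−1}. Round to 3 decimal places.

First differences Δz: 5, 0, -5, 7, -6, 6, -7, 15, -16, 4
Mean of differences = 0.3000
Numerator Σ(Δz_t−Δz̄)(Δz_{t+1}−Δz̄) = -562.2900
Denominator Σ(Δz_t−Δz̄)² = 716.1000
r_1(Δz) = -562.2900 / 716.1000 = -0.785

-0.785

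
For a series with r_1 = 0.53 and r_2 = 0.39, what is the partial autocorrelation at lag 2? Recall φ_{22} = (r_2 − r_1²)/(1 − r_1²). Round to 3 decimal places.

φ_{22} = (r_2 − r_1²) / (1 − r_1²)
r_1² = (0.53)² = 0.2809
Numerator = 0.39 − 0.2809 = 0.1091; denominator = 1 − 0.2809 = 0.7191
φ_{22} = 0.1091 / 0.7191 = 0.152

0.152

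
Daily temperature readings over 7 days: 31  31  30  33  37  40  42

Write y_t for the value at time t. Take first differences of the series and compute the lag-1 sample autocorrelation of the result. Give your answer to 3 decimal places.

0.379

First differences Δy: 0, -1, 3, 4, 3, 2
Mean of differences = 1.8333
Numerator Σ(Δy_t−Δȳ)(Δy_{t+1}−Δȳ) = 7.1389
Denominator Σ(Δy_t−Δȳ)² = 18.8333
r_1(Δy) = 7.1389 / 18.8333 = 0.379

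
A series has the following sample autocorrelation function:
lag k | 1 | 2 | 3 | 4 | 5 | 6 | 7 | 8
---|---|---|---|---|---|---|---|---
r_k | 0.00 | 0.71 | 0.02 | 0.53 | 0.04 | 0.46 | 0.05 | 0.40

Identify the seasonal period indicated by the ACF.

The largest autocorrelation is r_2 = 0.71, with weaker echoes at lags 4 (0.53), 6 (0.46) and 8 (0.40); the remaining lags stay at or below 0.05.
The dominant spike at lag 2 indicates a seasonal period of 2.

2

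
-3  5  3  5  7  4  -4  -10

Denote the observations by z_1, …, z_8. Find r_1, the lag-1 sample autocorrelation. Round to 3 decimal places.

Mean z̄ = (-3 + 5 + 3 + 5 + 7 + 4 − 4 − 10)/8 = 0.8750
Deviations from mean: -3.8750, 4.1250, 2.1250, 4.1250, 6.1250, 3.1250, -4.8750, -10.8750
Numerator Σ_{t=1}^{7}(z_t−z̄)(z_{t+1}−z̄) = 83.7344
Denominator Σ(z_t−z̄)² = 242.8750
r_1 = 83.7344 / 242.8750 = 0.345

0.345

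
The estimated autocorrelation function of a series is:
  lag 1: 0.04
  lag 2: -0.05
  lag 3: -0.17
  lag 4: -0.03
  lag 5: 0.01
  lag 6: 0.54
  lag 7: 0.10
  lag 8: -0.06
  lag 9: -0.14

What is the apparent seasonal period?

The largest autocorrelation is r_6 = 0.54; the remaining lags stay at or below 0.10.
The dominant spike at lag 6 indicates a seasonal period of 6.

6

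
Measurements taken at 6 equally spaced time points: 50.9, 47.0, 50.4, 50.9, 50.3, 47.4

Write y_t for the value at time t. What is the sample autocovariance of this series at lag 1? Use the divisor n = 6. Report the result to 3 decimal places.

Mean ȳ = (50.9 + 47.0 + 50.4 + 50.9 + 50.3 + 47.4)/6 = 49.4833
Σ_{t=1}^{5}(y_t−ȳ)(y_{t+1}−ȳ) = -5.0403
γ_1 = -5.0403 / 6 = -0.840

-0.840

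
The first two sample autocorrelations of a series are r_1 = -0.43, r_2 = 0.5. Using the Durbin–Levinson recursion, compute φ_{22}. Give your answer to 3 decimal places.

φ_{22} = (r_2 − r_1²) / (1 − r_1²)
r_1² = (-0.43)² = 0.1849
Numerator = 0.5 − 0.1849 = 0.3151; denominator = 1 − 0.1849 = 0.8151
φ_{22} = 0.3151 / 0.8151 = 0.387

0.387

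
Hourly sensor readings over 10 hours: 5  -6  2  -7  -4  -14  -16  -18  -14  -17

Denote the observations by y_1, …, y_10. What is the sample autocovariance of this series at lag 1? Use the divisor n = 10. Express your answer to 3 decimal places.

Mean ȳ = (5 − 6 + 2 − 7 − 4 − 14 − 16 − 18 − 14 − 17)/10 = -8.9000
Σ_{t=1}^{9}(y_t−ȳ)(y_{t+1}−ȳ) = 265.4900
γ_1 = 265.4900 / 10 = 26.549

26.549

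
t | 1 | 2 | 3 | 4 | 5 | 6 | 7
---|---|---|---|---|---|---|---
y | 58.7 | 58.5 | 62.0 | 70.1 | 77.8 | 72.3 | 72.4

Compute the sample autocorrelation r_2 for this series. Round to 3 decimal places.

Mean ȳ = (58.7 + 58.5 + 62.0 + 70.1 + 77.8 + 72.3 + 72.4)/7 = 67.4000
Σ(y_t−ȳ)(y_{t+2}−ȳ) = (46.9800) + (-24.0300) + (-56.1600) + (13.2300) + (52.0000) = 32.0200
Denominator Σ(y_t−ȳ)² = 348.5200
r_2 = 32.0200 / 348.5200 = 0.092

0.092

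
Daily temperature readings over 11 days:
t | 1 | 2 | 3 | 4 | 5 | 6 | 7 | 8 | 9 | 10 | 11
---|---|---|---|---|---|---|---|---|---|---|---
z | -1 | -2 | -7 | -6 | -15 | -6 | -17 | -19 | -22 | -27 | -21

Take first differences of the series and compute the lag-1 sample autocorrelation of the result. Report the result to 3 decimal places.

First differences Δz: -1, -5, 1, -9, 9, -11, -2, -3, -5, 6
Mean of differences = -2.0000
Numerator Σ(Δz_t−Δz̄)(Δz_{t+1}−Δz̄) = -230.0000
Denominator Σ(Δz_t−Δz̄)² = 344.0000
r_1(Δz) = -230.0000 / 344.0000 = -0.669

-0.669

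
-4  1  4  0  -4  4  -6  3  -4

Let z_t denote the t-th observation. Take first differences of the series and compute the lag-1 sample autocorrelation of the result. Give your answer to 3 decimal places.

-0.683

First differences Δz: 5, 3, -4, -4, 8, -10, 9, -7
Mean of differences = 0.0000
Numerator Σ(Δz_t−Δz̄)(Δz_{t+1}−Δz̄) = -246.0000
Denominator Σ(Δz_t−Δz̄)² = 360.0000
r_1(Δz) = -246.0000 / 360.0000 = -0.683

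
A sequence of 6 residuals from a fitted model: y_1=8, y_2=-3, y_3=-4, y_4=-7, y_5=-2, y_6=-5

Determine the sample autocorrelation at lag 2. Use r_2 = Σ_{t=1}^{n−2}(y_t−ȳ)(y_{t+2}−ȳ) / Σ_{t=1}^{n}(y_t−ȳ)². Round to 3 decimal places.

-0.009

Mean ȳ = (8 − 3 − 4 − 7 − 2 − 5)/6 = -2.1667
Deviations from mean: 10.1667, -0.8333, -1.8333, -4.8333, 0.1667, -2.8333
Σ(y_t−ȳ)(y_{t+2}−ȳ) = (-18.6389) + (4.0278) + (-0.3056) + (13.6944) = -1.2222
Denominator Σ(y_t−ȳ)² = 138.8333
r_2 = -1.2222 / 138.8333 = -0.009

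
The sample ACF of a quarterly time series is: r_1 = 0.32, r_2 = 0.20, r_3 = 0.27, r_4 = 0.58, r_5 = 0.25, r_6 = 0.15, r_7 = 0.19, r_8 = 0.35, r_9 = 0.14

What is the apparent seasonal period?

The largest autocorrelation is r_4 = 0.58, with a weaker echo at lag 8 (0.35); the remaining lags stay at or below 0.32. The elevated value at lag 1 (0.32), dropping to 0.20 at lag 2, reflects decaying short-term dependence rather than seasonality.
The dominant spike at lag 4 indicates a seasonal period of 4.

4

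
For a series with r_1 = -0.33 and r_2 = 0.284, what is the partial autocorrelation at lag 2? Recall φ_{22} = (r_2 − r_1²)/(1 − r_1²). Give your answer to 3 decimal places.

φ_{22} = (r_2 − r_1²) / (1 − r_1²)
r_1² = (-0.33)² = 0.1089
Numerator = 0.284 − 0.1089 = 0.1751; denominator = 1 − 0.1089 = 0.8911
φ_{22} = 0.1751 / 0.8911 = 0.196

0.196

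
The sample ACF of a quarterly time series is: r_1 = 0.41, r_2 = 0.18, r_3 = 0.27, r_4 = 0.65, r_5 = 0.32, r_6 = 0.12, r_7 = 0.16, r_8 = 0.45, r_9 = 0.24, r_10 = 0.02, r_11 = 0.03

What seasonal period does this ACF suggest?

The largest autocorrelation is r_4 = 0.65, with a weaker echo at lag 8 (0.45); the remaining lags stay at or below 0.41. The elevated value at lag 1 (0.41), dropping to 0.18 at lag 2, reflects decaying short-term dependence rather than seasonality.
The dominant spike at lag 4 indicates a seasonal period of 4.

4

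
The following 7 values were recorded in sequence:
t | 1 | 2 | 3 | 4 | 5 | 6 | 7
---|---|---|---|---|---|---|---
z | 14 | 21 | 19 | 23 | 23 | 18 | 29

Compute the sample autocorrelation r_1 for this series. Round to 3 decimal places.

Mean z̄ = (14 + 21 + 19 + 23 + 23 + 18 + 29)/7 = 21.0000
Σ(z_t−z̄)(z_{t+1}−z̄) = (0.0000) + (0.0000) + (-4.0000) + (4.0000) + (-6.0000) + (-24.0000) = -30.0000
Denominator Σ(z_t−z̄)² = 134.0000
r_1 = -30.0000 / 134.0000 = -0.224

-0.224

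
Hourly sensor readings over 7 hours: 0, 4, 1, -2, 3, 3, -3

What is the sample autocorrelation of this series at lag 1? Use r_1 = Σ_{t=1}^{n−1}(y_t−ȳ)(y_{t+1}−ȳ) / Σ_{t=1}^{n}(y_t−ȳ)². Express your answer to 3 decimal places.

-0.290

Mean ȳ = (0 + 4 + 1 − 2 + 3 + 3 − 3)/7 = 0.8571
Deviations from mean: -0.8571, 3.1429, 0.1429, -2.8571, 2.1429, 2.1429, -3.8571
Σ(y_t−ȳ)(y_{t+1}−ȳ) = (-2.6939) + (0.4490) + (-0.4082) + (-6.1224) + (4.5918) + (-8.2653) = -12.4490
Denominator Σ(y_t−ȳ)² = 42.8571
r_1 = -12.4490 / 42.8571 = -0.290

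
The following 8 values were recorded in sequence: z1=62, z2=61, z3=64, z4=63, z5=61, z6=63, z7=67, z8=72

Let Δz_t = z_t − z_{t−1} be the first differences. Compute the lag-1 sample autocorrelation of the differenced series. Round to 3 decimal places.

First differences Δz: -1, 3, -1, -2, 2, 4, 5
Mean of differences = 1.4286
Numerator Σ(Δz_t−Δz̄)(Δz_{t+1}−Δz̄) = 9.3878
Denominator Σ(Δz_t−Δz̄)² = 45.7143
r_1(Δz) = 9.3878 / 45.7143 = 0.205

0.205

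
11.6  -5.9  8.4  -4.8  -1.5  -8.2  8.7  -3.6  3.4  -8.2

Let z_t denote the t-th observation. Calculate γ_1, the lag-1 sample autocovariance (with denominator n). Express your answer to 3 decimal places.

-28.164

Mean z̄ = (11.6 − 5.9 + 8.4 − 4.8 − 1.5 − 8.2 + 8.7 − 3.6 + 3.4 − 8.2)/10 = -0.0100
Σ_{t=1}^{9}(z_t−z̄)(z_{t+1}−z̄) = -281.6351
γ_1 = -281.6351 / 10 = -28.164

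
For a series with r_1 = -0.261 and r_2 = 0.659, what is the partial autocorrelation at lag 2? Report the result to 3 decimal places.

0.634

φ_{22} = (r_2 − r_1²) / (1 − r_1²)
r_1² = (-0.261)² = 0.068121
Numerator = 0.659 − 0.0681 = 0.5909; denominator = 1 − 0.0681 = 0.9319
φ_{22} = 0.5909 / 0.9319 = 0.634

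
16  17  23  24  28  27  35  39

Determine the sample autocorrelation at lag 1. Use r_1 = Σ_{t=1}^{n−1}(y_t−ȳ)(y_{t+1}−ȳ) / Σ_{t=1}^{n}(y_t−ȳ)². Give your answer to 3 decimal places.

0.551

Mean ȳ = (16 + 17 + 23 + 24 + 28 + 27 + 35 + 39)/8 = 26.1250
Deviations from mean: -10.1250, -9.1250, -3.1250, -2.1250, 1.8750, 0.8750, 8.8750, 12.8750
Numerator Σ_{t=1}^{7}(y_t−ȳ)(y_{t+1}−ȳ) = 247.2344
Denominator Σ(y_t−ȳ)² = 448.8750
r_1 = 247.2344 / 448.8750 = 0.551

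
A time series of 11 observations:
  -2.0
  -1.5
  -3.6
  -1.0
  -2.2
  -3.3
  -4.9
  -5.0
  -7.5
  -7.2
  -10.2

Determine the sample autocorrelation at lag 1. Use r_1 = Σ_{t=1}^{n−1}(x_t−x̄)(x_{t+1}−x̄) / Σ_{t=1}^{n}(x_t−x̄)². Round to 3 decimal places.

Mean x̄ = (-2.0 − 1.5 − 3.6 − 1.0 − 2.2 − 3.3 − 4.9 − 5.0 − 7.5 − 7.2 − 10.2)/11 = -4.4000
Numerator Σ_{t=1}^{10}(x_t−x̄)(x_{t+1}−x̄) = 48.4300
Denominator Σ(x_t−x̄)² = 84.1200
r_1 = 48.4300 / 84.1200 = 0.576

0.576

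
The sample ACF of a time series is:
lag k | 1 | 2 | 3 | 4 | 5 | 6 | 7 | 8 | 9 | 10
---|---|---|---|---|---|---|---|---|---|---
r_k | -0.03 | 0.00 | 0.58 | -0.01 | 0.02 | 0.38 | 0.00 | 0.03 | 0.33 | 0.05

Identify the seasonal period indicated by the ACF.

The largest autocorrelation is r_3 = 0.58, with weaker echoes at lags 6 (0.38) and 9 (0.33); the remaining lags stay at or below 0.05.
The dominant spike at lag 3 indicates a seasonal period of 3.

3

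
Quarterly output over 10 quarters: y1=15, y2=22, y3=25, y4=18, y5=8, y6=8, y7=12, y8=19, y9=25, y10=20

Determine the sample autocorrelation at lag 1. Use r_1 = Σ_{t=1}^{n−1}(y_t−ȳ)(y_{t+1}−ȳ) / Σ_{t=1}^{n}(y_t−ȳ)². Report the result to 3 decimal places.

0.517

Mean ȳ = (15 + 22 + 25 + 18 + 8 + 8 + 12 + 19 + 25 + 20)/10 = 17.2000
Numerator Σ_{t=1}^{9}(y_t−ȳ)(y_{t+1}−ȳ) = 184.7600
Denominator Σ(y_t−ȳ)² = 357.6000
r_1 = 184.7600 / 357.6000 = 0.517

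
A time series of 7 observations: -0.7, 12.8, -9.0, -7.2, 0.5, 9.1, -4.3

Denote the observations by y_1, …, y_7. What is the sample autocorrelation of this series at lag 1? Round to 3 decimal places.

Mean ȳ = (-0.7 + 12.8 − 9.0 − 7.2 + 0.5 + 9.1 − 4.3)/7 = 0.1714
Deviations from mean: -0.8714, 12.6286, -9.1714, -7.3714, 0.3286, 8.9286, -4.4714
Numerator Σ_{t=1}^{6}(y_t−ȳ)(y_{t+1}−ȳ) = -98.6322
Denominator Σ(y_t−ȳ)² = 398.5143
r_1 = -98.6322 / 398.5143 = -0.247

-0.247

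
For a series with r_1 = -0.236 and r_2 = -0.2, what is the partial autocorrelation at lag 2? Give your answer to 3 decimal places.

-0.271

φ_{22} = (r_2 − r_1²) / (1 − r_1²)
r_1² = (-0.236)² = 0.055696
Numerator = -0.2 − 0.0557 = -0.2557; denominator = 1 − 0.0557 = 0.9443
φ_{22} = -0.2557 / 0.9443 = -0.271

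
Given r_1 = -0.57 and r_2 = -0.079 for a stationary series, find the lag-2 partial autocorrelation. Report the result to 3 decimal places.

-0.598

φ_{22} = (r_2 − r_1²) / (1 − r_1²)
r_1² = (-0.57)² = 0.3249
Numerator = -0.079 − 0.3249 = -0.4039; denominator = 1 − 0.3249 = 0.6751
φ_{22} = -0.4039 / 0.6751 = -0.598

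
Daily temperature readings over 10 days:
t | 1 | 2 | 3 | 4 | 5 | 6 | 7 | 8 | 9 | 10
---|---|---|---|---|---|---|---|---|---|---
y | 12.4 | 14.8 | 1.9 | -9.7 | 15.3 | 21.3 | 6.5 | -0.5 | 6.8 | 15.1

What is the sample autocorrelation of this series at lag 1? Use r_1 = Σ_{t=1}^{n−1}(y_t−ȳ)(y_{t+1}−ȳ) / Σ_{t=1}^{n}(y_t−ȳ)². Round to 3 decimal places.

0.080

Mean ȳ = (12.4 + 14.8 + 1.9 − 9.7 + 15.3 + 21.3 + 6.5 − 0.5 + 6.8 + 15.1)/10 = 8.3900
Numerator Σ_{t=1}^{9}(y_t−ȳ)(y_{t+1}−ȳ) = 61.5819
Denominator Σ(y_t−ȳ)² = 771.1090
r_1 = 61.5819 / 771.1090 = 0.080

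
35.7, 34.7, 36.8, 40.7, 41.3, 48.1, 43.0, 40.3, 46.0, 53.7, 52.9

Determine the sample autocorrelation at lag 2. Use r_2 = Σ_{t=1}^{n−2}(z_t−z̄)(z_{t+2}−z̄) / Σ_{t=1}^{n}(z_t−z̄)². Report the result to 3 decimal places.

0.119

Mean z̄ = (35.7 + 34.7 + 36.8 + 40.7 + 41.3 + 48.1 + 43.0 + 40.3 + 46.0 + 53.7 + 52.9)/11 = 43.0182
Numerator Σ_{t=1}^{9}(z_t−z̄)(z_{t+2}−z̄) = 50.2866
Denominator Σ(z_t−z̄)² = 423.5964
r_2 = 50.2866 / 423.5964 = 0.119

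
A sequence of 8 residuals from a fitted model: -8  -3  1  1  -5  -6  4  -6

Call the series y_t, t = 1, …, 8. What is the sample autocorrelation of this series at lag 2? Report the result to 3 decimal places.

Mean ȳ = (-8 − 3 + 1 + 1 − 5 − 6 + 4 − 6)/8 = -2.7500
Σ(y_t−ȳ)(y_{t+2}−ȳ) = (-19.6875) + (-0.9375) + (-8.4375) + (-12.1875) + (-15.1875) + (10.5625) = -45.8750
Denominator Σ(y_t−ȳ)² = 127.5000
r_2 = -45.8750 / 127.5000 = -0.360

-0.360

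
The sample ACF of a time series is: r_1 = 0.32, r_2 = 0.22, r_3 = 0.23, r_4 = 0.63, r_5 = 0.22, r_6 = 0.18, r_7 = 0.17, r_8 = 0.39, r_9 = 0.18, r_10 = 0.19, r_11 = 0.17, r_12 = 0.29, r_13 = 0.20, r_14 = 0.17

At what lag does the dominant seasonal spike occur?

4

The largest autocorrelation is r_4 = 0.63, with a weaker echo at lag 8 (0.39); the remaining lags stay at or below 0.32. The elevated value at lag 1 (0.32), dropping to 0.22 at lag 2, reflects decaying short-term dependence rather than seasonality.
The dominant spike at lag 4 indicates a seasonal period of 4.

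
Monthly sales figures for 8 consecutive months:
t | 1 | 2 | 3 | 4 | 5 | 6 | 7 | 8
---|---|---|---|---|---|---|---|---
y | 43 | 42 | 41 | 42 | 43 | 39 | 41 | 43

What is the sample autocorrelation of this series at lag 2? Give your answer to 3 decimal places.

-0.509

Mean ȳ = (43 + 42 + 41 + 42 + 43 + 39 + 41 + 43)/8 = 41.7500
Deviations from mean: 1.2500, 0.2500, -0.7500, 0.2500, 1.2500, -2.7500, -0.7500, 1.2500
Σ(y_t−ȳ)(y_{t+2}−ȳ) = (-0.9375) + (0.0625) + (-0.9375) + (-0.6875) + (-0.9375) + (-3.4375) = -6.8750
Denominator Σ(y_t−ȳ)² = 13.5000
r_2 = -6.8750 / 13.5000 = -0.509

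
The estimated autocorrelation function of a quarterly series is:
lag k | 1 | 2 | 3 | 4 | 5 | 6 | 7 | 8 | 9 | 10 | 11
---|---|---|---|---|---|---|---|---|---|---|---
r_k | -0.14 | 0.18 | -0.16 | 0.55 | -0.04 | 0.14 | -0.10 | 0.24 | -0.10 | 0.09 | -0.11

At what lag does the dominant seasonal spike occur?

The largest autocorrelation is r_4 = 0.55, with a weaker echo at lag 8 (0.24); the remaining lags stay at or below 0.18.
The dominant spike at lag 4 indicates a seasonal period of 4.

4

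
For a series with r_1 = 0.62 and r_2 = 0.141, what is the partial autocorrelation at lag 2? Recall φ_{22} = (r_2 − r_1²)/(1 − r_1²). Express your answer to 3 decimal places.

-0.395

φ_{22} = (r_2 − r_1²) / (1 − r_1²)
r_1² = (0.62)² = 0.3844
Numerator = 0.141 − 0.3844 = -0.2434; denominator = 1 − 0.3844 = 0.6156
φ_{22} = -0.2434 / 0.6156 = -0.395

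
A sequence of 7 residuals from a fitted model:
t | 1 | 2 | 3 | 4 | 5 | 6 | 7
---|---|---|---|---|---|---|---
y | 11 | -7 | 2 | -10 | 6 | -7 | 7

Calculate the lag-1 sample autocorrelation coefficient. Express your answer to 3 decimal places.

-0.632

Mean ȳ = (11 − 7 + 2 − 10 + 6 − 7 + 7)/7 = 0.2857
Deviations from mean: 10.7143, -7.2857, 1.7143, -10.2857, 5.7143, -7.2857, 6.7143
Σ(y_t−ȳ)(y_{t+1}−ȳ) = (-78.0612) + (-12.4898) + (-17.6327) + (-58.7755) + (-41.6327) + (-48.9184) = -257.5102
Denominator Σ(y_t−ȳ)² = 407.4286
r_1 = -257.5102 / 407.4286 = -0.632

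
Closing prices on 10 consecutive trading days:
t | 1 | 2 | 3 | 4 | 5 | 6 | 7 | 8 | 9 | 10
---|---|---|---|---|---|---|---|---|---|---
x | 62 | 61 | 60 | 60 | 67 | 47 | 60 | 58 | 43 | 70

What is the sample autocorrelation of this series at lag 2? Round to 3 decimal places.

Mean x̄ = (62 + 61 + 60 + 60 + 67 + 47 + 60 + 58 + 43 + 70)/10 = 58.8000
Numerator Σ_{t=1}^{8}(x_t−x̄)(x_{t+2}−x̄) = -6.4800
Denominator Σ(x_t−x̄)² = 601.6000
r_2 = -6.4800 / 601.6000 = -0.011

-0.011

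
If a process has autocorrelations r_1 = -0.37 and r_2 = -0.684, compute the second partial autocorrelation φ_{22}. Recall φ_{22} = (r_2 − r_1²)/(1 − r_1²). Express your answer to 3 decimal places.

-0.951

φ_{22} = (r_2 − r_1²) / (1 − r_1²)
r_1² = (-0.37)² = 0.1369
Numerator = -0.684 − 0.1369 = -0.8209; denominator = 1 − 0.1369 = 0.8631
φ_{22} = -0.8209 / 0.8631 = -0.951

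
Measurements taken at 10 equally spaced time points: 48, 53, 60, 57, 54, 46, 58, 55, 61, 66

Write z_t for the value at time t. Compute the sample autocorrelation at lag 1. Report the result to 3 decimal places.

0.174

Mean z̄ = (48 + 53 + 60 + 57 + 54 + 46 + 58 + 55 + 61 + 66)/10 = 55.8000
Numerator Σ_{t=1}^{9}(z_t−z̄)(z_{t+1}−z̄) = 56.1600
Denominator Σ(z_t−z̄)² = 323.6000
r_1 = 56.1600 / 323.6000 = 0.174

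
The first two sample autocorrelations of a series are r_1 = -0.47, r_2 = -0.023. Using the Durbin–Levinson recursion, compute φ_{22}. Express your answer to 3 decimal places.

φ_{22} = (r_2 − r_1²) / (1 − r_1²)
r_1² = (-0.47)² = 0.2209
Numerator = -0.023 − 0.2209 = -0.2439; denominator = 1 − 0.2209 = 0.7791
φ_{22} = -0.2439 / 0.7791 = -0.313

-0.313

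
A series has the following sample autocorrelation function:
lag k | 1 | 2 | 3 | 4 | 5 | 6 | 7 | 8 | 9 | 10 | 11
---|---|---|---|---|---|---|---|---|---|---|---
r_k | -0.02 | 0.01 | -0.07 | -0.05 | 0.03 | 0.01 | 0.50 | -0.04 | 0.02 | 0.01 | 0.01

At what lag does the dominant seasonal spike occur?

The largest autocorrelation is r_7 = 0.50; the remaining lags stay at or below 0.03.
The dominant spike at lag 7 indicates a seasonal period of 7.

7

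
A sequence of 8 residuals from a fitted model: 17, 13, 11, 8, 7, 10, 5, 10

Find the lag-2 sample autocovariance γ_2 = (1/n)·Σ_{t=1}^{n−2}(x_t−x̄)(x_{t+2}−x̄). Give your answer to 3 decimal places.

1.684

Mean x̄ = (17 + 13 + 11 + 8 + 7 + 10 + 5 + 10)/8 = 10.1250
Σ_{t=1}^{6}(x_t−x̄)(x_{t+2}−x̄) = 13.4688
γ_2 = 13.4688 / 8 = 1.684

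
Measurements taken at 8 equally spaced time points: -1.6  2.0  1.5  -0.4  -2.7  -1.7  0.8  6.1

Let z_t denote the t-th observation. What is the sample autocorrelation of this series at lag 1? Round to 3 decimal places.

Mean z̄ = (-1.6 + 2.0 + 1.5 − 0.4 − 2.7 − 1.7 + 0.8 + 6.1)/8 = 0.5000
Σ(z_t−z̄)(z_{t+1}−z̄) = (-3.1500) + (1.5000) + (-0.9000) + (2.8800) + (7.0400) + (-0.6600) + (1.6800) = 8.3900
Denominator Σ(z_t−z̄)² = 55.0000
r_1 = 8.3900 / 55.0000 = 0.153

0.153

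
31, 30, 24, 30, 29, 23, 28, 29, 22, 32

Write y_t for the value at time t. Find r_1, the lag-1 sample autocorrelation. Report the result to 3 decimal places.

Mean ȳ = (31 + 30 + 24 + 30 + 29 + 23 + 28 + 29 + 22 + 32)/10 = 27.8000
Numerator Σ_{t=1}^{9}(y_t−ȳ)(y_{t+1}−ȳ) = -44.8400
Denominator Σ(y_t−ȳ)² = 111.6000
r_1 = -44.8400 / 111.6000 = -0.402

-0.402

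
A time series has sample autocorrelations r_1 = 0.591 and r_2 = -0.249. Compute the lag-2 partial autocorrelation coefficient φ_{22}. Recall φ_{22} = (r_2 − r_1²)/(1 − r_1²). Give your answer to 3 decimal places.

φ_{22} = (r_2 − r_1²) / (1 − r_1²)
r_1² = (0.591)² = 0.349281
Numerator = -0.249 − 0.3493 = -0.5983; denominator = 1 − 0.3493 = 0.6507
φ_{22} = -0.5983 / 0.6507 = -0.919

-0.919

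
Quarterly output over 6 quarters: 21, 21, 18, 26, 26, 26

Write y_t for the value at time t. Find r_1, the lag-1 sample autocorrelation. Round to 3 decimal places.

Mean ȳ = (21 + 21 + 18 + 26 + 26 + 26)/6 = 23.0000
Deviations from mean: -2.0000, -2.0000, -5.0000, 3.0000, 3.0000, 3.0000
Numerator Σ_{t=1}^{5}(y_t−ȳ)(y_{t+1}−ȳ) = 17.0000
Denominator Σ(y_t−ȳ)² = 60.0000
r_1 = 17.0000 / 60.0000 = 0.283

0.283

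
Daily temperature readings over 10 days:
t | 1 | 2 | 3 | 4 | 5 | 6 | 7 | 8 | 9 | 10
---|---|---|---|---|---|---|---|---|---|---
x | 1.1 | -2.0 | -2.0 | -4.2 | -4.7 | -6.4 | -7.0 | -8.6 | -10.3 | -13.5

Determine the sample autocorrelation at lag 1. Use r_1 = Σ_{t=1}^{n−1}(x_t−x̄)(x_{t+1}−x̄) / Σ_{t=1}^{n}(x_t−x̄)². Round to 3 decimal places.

Mean x̄ = (1.1 − 2.0 − 2.0 − 4.2 − 4.7 − 6.4 − 7.0 − 8.6 − 10.3 − 13.5)/10 = -5.7600
Numerator Σ_{t=1}^{9}(x_t−x̄)(x_{t+1}−x̄) = 99.1204
Denominator Σ(x_t−x̄)² = 169.4240
r_1 = 99.1204 / 169.4240 = 0.585

0.585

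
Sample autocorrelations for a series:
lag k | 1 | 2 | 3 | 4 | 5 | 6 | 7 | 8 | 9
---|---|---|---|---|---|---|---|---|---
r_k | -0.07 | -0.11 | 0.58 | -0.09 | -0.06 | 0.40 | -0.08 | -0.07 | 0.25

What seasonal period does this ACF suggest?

The largest autocorrelation is r_3 = 0.58, with weaker echoes at lags 6 (0.40) and 9 (0.25); the remaining lags stay at or below -0.06.
The dominant spike at lag 3 indicates a seasonal period of 3.

3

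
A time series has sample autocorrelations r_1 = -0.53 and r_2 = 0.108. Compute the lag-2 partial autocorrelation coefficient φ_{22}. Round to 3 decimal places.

φ_{22} = (r_2 − r_1²) / (1 − r_1²)
r_1² = (-0.53)² = 0.2809
Numerator = 0.108 − 0.2809 = -0.1729; denominator = 1 − 0.2809 = 0.7191
φ_{22} = -0.1729 / 0.7191 = -0.240

-0.240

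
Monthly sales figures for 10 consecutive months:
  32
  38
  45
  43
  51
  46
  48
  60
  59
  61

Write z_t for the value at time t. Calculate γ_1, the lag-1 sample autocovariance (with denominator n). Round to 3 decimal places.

Mean z̄ = (32 + 38 + 45 + 43 + 51 + 46 + 48 + 60 + 59 + 61)/10 = 48.3000
Σ_{t=1}^{9}(z_t−z̄)(z_{t+1}−z̄) = 457.1100
γ_1 = 457.1100 / 10 = 45.711

45.711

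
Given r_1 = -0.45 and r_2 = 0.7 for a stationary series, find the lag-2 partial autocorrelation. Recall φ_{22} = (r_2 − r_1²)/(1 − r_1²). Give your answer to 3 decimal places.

0.624

φ_{22} = (r_2 − r_1²) / (1 − r_1²)
r_1² = (-0.45)² = 0.2025
Numerator = 0.7 − 0.2025 = 0.4975; denominator = 1 − 0.2025 = 0.7975
φ_{22} = 0.4975 / 0.7975 = 0.624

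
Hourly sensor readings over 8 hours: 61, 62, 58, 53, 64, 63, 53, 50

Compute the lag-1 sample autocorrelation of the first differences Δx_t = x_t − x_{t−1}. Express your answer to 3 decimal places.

First differences Δx: 1, -4, -5, 11, -1, -10, -3
Mean of differences = -1.5714
Numerator Σ(Δx_t−Δx̄)(Δx_{t+1}−Δx̄) = -26.6122
Denominator Σ(Δx_t−Δx̄)² = 255.7143
r_1(Δx) = -26.6122 / 255.7143 = -0.104

-0.104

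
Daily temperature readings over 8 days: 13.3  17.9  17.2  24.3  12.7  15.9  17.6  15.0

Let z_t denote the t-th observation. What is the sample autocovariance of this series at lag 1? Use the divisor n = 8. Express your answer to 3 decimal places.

-3.667

Mean z̄ = (13.3 + 17.9 + 17.2 + 24.3 + 12.7 + 15.9 + 17.6 + 15.0)/8 = 16.7375
Deviations: -3.4375, 1.1625, 0.4625, 7.5625, -4.0375, -0.8375, 0.8625, -1.7375
Σ_{t=1}^{7}(z_t−z̄)(z_{t+1}−z̄) = -29.3339
γ_1 = -29.3339 / 8 = -3.667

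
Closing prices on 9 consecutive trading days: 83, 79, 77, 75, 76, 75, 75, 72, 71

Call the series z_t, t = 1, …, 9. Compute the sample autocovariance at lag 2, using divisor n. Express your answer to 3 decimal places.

Mean z̄ = (83 + 79 + 77 + 75 + 76 + 75 + 75 + 72 + 71)/9 = 75.8889
Σ_{t=1}^{7}(z_t−z̄)(z_{t+2}−z̄) = 13.7531
γ_2 = 13.7531 / 9 = 1.528

1.528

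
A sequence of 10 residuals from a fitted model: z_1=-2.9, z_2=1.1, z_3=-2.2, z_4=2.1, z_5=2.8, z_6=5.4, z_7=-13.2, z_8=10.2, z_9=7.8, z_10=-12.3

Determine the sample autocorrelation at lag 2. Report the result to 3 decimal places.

Mean z̄ = (-2.9 + 1.1 − 2.2 + 2.1 + 2.8 + 5.4 − 13.2 + 10.2 + 7.8 − 12.3)/10 = -0.1200
Numerator Σ_{t=1}^{8}(z_t−z̄)(z_{t+2}−z̄) = -195.8468
Denominator Σ(z_t−z̄)² = 546.1360
r_2 = -195.8468 / 546.1360 = -0.359

-0.359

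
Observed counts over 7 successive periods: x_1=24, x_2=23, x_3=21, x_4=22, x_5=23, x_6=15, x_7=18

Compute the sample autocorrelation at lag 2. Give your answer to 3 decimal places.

Mean x̄ = (24 + 23 + 21 + 22 + 23 + 15 + 18)/7 = 20.8571
Deviations from mean: 3.1429, 2.1429, 0.1429, 1.1429, 2.1429, -5.8571, -2.8571
Σ(x_t−x̄)(x_{t+2}−x̄) = (0.4490) + (2.4490) + (0.3061) + (-6.6939) + (-6.1224) = -9.6122
Denominator Σ(x_t−x̄)² = 62.8571
r_2 = -9.6122 / 62.8571 = -0.153

-0.153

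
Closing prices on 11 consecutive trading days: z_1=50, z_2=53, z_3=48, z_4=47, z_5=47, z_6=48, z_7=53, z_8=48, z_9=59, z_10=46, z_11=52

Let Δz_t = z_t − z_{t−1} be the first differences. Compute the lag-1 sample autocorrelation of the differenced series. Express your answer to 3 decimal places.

-0.740

First differences Δz: 3, -5, -1, 0, 1, 5, -5, 11, -13, 6
Mean of differences = 0.2000
Numerator Σ(Δz_t−Δz̄)(Δz_{t+1}−Δz̄) = -304.6400
Denominator Σ(Δz_t−Δz̄)² = 411.6000
r_1(Δz) = -304.6400 / 411.6000 = -0.740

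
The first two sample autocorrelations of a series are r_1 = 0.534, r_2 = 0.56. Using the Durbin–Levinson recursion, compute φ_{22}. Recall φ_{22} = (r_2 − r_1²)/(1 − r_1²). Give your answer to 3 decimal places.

φ_{22} = (r_2 − r_1²) / (1 − r_1²)
r_1² = (0.534)² = 0.285156
Numerator = 0.56 − 0.2852 = 0.2748; denominator = 1 − 0.2852 = 0.7148
φ_{22} = 0.2748 / 0.7148 = 0.384

0.384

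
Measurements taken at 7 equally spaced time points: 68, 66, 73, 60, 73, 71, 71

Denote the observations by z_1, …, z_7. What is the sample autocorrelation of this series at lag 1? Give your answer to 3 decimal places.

-0.530

Mean z̄ = (68 + 66 + 73 + 60 + 73 + 71 + 71)/7 = 68.8571
Deviations from mean: -0.8571, -2.8571, 4.1429, -8.8571, 4.1429, 2.1429, 2.1429
Σ(z_t−z̄)(z_{t+1}−z̄) = (2.4490) + (-11.8367) + (-36.6939) + (-36.6939) + (8.8776) + (4.5918) = -69.3061
Denominator Σ(z_t−z̄)² = 130.8571
r_1 = -69.3061 / 130.8571 = -0.530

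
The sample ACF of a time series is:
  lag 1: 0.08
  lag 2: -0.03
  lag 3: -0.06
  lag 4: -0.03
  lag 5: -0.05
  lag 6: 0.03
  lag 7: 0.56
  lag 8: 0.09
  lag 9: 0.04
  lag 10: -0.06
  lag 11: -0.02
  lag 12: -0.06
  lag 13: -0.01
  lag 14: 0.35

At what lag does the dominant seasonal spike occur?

The largest autocorrelation is r_7 = 0.56, with a weaker echo at lag 14 (0.35); the remaining lags stay at or below 0.09.
The dominant spike at lag 7 indicates a seasonal period of 7.

7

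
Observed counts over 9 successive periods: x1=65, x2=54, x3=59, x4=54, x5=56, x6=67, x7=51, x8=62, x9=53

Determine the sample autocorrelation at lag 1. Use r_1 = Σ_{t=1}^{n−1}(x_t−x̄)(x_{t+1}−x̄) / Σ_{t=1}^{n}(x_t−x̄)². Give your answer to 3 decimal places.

-0.613

Mean x̄ = (65 + 54 + 59 + 54 + 56 + 67 + 51 + 62 + 53)/9 = 57.8889
Numerator Σ_{t=1}^{8}(x_t−x̄)(x_{t+1}−x̄) = -157.3457
Denominator Σ(x_t−x̄)² = 256.8889
r_1 = -157.3457 / 256.8889 = -0.613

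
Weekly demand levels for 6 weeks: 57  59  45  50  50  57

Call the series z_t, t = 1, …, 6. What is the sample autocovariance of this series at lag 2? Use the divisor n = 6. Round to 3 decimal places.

-6.333

Mean z̄ = (57 + 59 + 45 + 50 + 50 + 57)/6 = 53.0000
Σ_{t=1}^{4}(z_t−z̄)(z_{t+2}−z̄) = -38.0000
γ_2 = -38.0000 / 6 = -6.333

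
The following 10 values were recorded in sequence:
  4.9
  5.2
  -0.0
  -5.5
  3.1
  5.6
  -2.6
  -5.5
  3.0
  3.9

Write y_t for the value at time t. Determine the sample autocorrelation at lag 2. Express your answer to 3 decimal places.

Mean ȳ = (4.9 + 5.2 − 0.0 − 5.5 + 3.1 + 5.6 − 2.6 − 5.5 + 3.0 + 3.9)/10 = 1.2100
Numerator Σ_{t=1}^{8}(y_t−ȳ)(y_{t+2}−ȳ) = -124.5092
Denominator Σ(y_t−ȳ)² = 168.8490
r_2 = -124.5092 / 168.8490 = -0.737

-0.737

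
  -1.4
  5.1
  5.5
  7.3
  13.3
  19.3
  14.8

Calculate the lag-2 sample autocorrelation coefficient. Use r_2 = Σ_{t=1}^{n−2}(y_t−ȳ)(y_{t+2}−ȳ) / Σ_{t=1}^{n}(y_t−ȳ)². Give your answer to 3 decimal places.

Mean ȳ = (-1.4 + 5.1 + 5.5 + 7.3 + 13.3 + 19.3 + 14.8)/7 = 9.1286
Numerator Σ_{t=1}^{5}(y_t−ȳ)(y_{t+2}−ȳ) = 35.4927
Denominator Σ(y_t−ȳ)² = 296.6143
r_2 = 35.4927 / 296.6143 = 0.120

0.120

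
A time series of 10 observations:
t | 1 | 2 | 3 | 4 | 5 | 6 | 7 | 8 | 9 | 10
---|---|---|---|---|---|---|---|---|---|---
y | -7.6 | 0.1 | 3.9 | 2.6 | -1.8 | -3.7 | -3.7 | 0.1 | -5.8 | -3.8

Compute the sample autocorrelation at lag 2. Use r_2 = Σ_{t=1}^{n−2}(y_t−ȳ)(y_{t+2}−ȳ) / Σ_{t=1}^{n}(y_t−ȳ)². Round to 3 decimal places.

-0.264

Mean ȳ = (-7.6 + 0.1 + 3.9 + 2.6 − 1.8 − 3.7 − 3.7 + 0.1 − 5.8 − 3.8)/10 = -1.9700
Numerator Σ_{t=1}^{8}(y_t−ȳ)(y_{t+2}−ȳ) = -31.5338
Denominator Σ(y_t−ȳ)² = 119.6410
r_2 = -31.5338 / 119.6410 = -0.264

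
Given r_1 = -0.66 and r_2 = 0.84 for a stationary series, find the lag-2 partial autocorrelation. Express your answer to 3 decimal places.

φ_{22} = (r_2 − r_1²) / (1 − r_1²)
r_1² = (-0.66)² = 0.4356
Numerator = 0.84 − 0.4356 = 0.4044; denominator = 1 − 0.4356 = 0.5644
φ_{22} = 0.4044 / 0.5644 = 0.717

0.717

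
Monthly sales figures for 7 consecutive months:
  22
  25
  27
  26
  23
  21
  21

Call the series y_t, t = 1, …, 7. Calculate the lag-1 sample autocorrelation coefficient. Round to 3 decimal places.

0.495

Mean ȳ = (22 + 25 + 27 + 26 + 23 + 21 + 21)/7 = 23.5714
Numerator Σ_{t=1}^{6}(y_t−ȳ)(y_{t+1}−ȳ) = 17.6735
Denominator Σ(y_t−ȳ)² = 35.7143
r_1 = 17.6735 / 35.7143 = 0.495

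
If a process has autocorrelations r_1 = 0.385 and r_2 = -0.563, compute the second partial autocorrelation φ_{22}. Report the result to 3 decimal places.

φ_{22} = (r_2 − r_1²) / (1 − r_1²)
r_1² = (0.385)² = 0.148225
Numerator = -0.563 − 0.1482 = -0.7112; denominator = 1 − 0.1482 = 0.8518
φ_{22} = -0.7112 / 0.8518 = -0.835

-0.835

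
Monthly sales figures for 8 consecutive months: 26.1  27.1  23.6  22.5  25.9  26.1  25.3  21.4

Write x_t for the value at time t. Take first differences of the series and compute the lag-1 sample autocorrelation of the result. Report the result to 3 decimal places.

First differences Δx: 1.0, -3.5, -1.1, 3.4, 0.2, -0.8, -3.9
Mean of differences = -0.6714
Numerator Σ(Δx_t−Δx̄)(Δx_{t+1}−Δx̄) = -1.4094
Denominator Σ(Δx_t−Δx̄)² = 38.7543
r_1(Δx) = -1.4094 / 38.7543 = -0.036

-0.036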